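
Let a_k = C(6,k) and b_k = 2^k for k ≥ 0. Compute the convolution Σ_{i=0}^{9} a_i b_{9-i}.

5832

Write out a_i and b_{9-i} for i = 0,…,9 and sum the products.
Σ = 1·512 + 6·256 + 15·128 + 20·64 + 15·32 + 6·16 + 1·8 + 0·4 + 0·2 + 0·1 = 5832.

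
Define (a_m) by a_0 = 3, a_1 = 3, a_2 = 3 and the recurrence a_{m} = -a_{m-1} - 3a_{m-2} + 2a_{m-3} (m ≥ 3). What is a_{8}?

183

The ordinary generating function has denominator 1 + z + 3z^2 - 2z^3.
Iterating the recurrence: a_0,…,a_{8} = 3, 3, 3, -6, 3, 21, -42, -15, 183.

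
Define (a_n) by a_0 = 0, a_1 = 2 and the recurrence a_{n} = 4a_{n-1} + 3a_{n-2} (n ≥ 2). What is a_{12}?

38205200

The ordinary generating function has denominator 1 - 4t - 3t^2.
Iterating the recurrence: a_0,…,a_{12} = 0, 2, 8, 38, 176, 818, 3800, 17654, 82016, 381026, 1770152, 8223686, 38205200.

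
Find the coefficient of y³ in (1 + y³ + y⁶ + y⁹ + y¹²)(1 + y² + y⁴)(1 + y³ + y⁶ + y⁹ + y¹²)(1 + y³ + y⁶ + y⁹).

(1 + y³ + y⁶ + y⁹ + y¹²) has coefficients 1,0,0,1 for degrees 0…3.
(1 + y² + y⁴) has coefficients 1,0,1,0 for degrees 0…3.
Multiplying by (1 + y³ + y⁶ + y⁹ + y¹²) gives running coefficients 1,0,1,1 for degrees 0…3.
Finally multiplying by (1 + y³ + y⁶ + y⁹), the product of all factors after the first has coefficients 1,0,1,2 for degrees 0…3.
[y³] = 1·2 + 1·1 = 3.

3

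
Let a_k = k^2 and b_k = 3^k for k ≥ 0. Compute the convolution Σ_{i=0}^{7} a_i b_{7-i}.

3244

The convolution is the t^7 coefficient of A(t)B(t).
Σ = 0·2187 + 1·729 + 4·243 + 9·81 + 16·27 + 25·9 + 36·3 + 49·1 = 3244.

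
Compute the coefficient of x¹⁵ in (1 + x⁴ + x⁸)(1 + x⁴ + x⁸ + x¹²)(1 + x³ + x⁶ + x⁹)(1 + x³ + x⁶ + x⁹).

(1 + x⁴ + x⁸) has coefficients 1,0,0,0,1,0,0,0,1 for degrees 0…8.
(1 + x⁴ + x⁸ + x¹²) has coefficients 1,0,0,0,1,0,0,0,1,0,0,0,1,0,0,0 for degrees 0…15.
Multiplying by (1 + x³ + x⁶ + x⁹) gives running coefficients 1,0,0,1,1,0,1,1,1,1,1,1,1,1,1,1 for degrees 0…15.
Finally multiplying by (1 + x³ + x⁶ + x⁹), the product of all factors after the first has coefficients 1,0,0,2,1,0,3,2,1,4,3,2,4,4,3,4 for degrees 0…15.
[x¹⁵] = 1·4 + 1·2 + 1·2 = 8.

8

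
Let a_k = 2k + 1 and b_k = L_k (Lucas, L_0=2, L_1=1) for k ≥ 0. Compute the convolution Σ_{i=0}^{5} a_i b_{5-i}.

The convolution is the x^5 coefficient of A(x)B(x).
Σ = 1·11 + 3·7 + 5·4 + 7·3 + 9·1 + 11·2 = 104.

104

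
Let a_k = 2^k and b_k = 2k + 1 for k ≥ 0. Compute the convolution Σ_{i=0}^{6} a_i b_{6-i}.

367

The convolution is the t^6 coefficient of A(t)B(t).
Σ = 1·13 + 2·11 + 4·9 + 8·7 + 16·5 + 32·3 + 64·1 = 367.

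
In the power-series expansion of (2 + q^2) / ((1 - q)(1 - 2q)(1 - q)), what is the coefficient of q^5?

The denominator gives the recurrence a_n = 4a_(n−1) − 5a_(n−2) + 2a_(n−3) for n ≥ 3; the numerator fixes a_0 = 2, a_1 = 8, a_2 = 23.
Iterating: 2, 8, 23, 56, 125, 266, so a_5 = 266.

266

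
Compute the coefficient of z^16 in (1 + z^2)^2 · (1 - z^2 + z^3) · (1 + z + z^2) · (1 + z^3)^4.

9

(1 + z^2)^2 has coefficients 1,0,2,0,1 for degrees 0…4.
(1 - z^2 + z^3) has coefficients 1,0,-1,1,0,0,0,0,0,0,0,0,0,0,0,0,0 for degrees 0…16.
Multiplying by (1 + z + z^2) gives running coefficients 1,1,0,0,0,1,0,0,0,0,0,0,0,0,0,0,0 for degrees 0…16.
Finally multiplying by (1 + z^3)^4, the product of all factors after the first has coefficients 1,1,0,4,4,1,6,6,4,4,4,6,1,1,4,0,0 for degrees 0…16.
[z^16] = 1·0 + 2·4 + 1·1 = 9.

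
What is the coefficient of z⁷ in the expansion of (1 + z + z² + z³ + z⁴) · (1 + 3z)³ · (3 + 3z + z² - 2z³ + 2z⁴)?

306

(1 + z + z² + z³ + z⁴) has coefficients 1,1,1,1,1 for degrees 0…4.
(1 + 3z)³ has coefficients 1,9,27,27,0,0,0,0 for degrees 0…7.
Finally multiplying by (3 + 3z + z² - 2z³ + 2z⁴), the product of all factors after the first has coefficients 3,30,109,169,92,-9,0,54 for degrees 0…7.
[z⁷] = 1·54 + 1·0 + 1·(-9) + 1·92 + 1·169 = 306.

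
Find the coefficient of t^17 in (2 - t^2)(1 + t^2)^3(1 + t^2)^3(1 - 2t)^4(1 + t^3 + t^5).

(2 - t^2) has coefficients 2,0,-1 for degrees 0…2.
(1 + t^2)^3 has coefficients 1,0,3,0,3,0,1,0,0,0,0,0,0,0,0,0,0,0 for degrees 0…17.
Multiplying by (1 + t^2)^3 gives running coefficients 1,0,6,0,15,0,20,0,15,0,6,0,1,0,0,0,0,0 for degrees 0…17.
Multiplying by (1 - 2t)^4 gives running coefficients 1,-8,30,-80,175,-312,476,-640,735,-760,686,-528,385,-200,120,-32,16,0 for degrees 0…17.
Finally multiplying by (1 + t^3 + t^5), the product of all factors after the first has coefficients 1,-8,30,-79,167,-281,388,-435,343,-109,-266,683,-1015,1221,-1168,1039,-712,505 for degrees 0…17.
[t^17] = 2·505 − 1·1039 = -29.

-29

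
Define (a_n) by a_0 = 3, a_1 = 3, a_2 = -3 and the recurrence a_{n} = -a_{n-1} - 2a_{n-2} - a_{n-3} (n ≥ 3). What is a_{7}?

-3

The ordinary generating function has denominator 1 + y + 2y^2 + y^3.
Iterating the recurrence: a_0,…,a_{7} = 3, 3, -3, -6, 9, 6, -18, -3.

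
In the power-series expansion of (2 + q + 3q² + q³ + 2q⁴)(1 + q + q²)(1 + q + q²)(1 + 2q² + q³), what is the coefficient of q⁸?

38

(2 + q + 3q² + q³ + 2q⁴) has coefficients 2,1,3,1,2 for degrees 0…4.
(1 + q + q²) has coefficients 1,1,1,0,0,0,0,0,0 for degrees 0…8.
Multiplying by (1 + q + q²) gives running coefficients 1,2,3,2,1,0,0,0,0 for degrees 0…8.
Finally multiplying by (1 + 2q² + q³), the product of all factors after the first has coefficients 1,2,5,7,9,7,4,1,0 for degrees 0…8.
[q⁸] = 2·0 + 1·1 + 3·4 + 1·7 + 2·9 = 38.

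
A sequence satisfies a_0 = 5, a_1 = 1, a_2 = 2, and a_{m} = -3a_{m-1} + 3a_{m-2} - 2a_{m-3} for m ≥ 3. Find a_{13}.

-9211259

The ordinary generating function has denominator 1 + 3y - 3y^2 + 2y^3.
Iterating the recurrence: a_0,…,a_{13} = 5, 1, 2, -13, 43, -172, 671, -2615, 10202, -39793, 155215, -605428, 2361515, -9211259.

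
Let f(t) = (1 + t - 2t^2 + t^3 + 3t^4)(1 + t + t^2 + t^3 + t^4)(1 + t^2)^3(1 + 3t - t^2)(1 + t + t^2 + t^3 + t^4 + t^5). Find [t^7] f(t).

168

(1 + t - 2t^2 + t^3 + 3t^4) has coefficients 1,1,-2,1,3 for degrees 0…4.
(1 + t + t^2 + t^3 + t^4) has coefficients 1,1,1,1,1,0,0,0 for degrees 0…7.
Multiplying by (1 + t^2)^3 gives running coefficients 1,1,4,4,7,6,7,4 for degrees 0…7.
Multiplying by (1 + 3t - t^2) gives running coefficients 1,4,6,15,15,23,18,19 for degrees 0…7.
Finally multiplying by (1 + t + t^2 + t^3 + t^4 + t^5), the product of all factors after the first has coefficients 1,5,11,26,41,64,81,96 for degrees 0…7.
[t^7] = 1·96 + 1·81 − 2·64 + 1·41 + 3·26 = 168.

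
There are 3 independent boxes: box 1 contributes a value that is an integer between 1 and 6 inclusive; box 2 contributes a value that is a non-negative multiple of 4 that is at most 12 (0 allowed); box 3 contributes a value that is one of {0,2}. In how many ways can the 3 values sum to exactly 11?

3

The generating function for the choices is (z + z^2 + z^3 + z^4 + z^5 + z^6)·(1 + z^4 + z^8 + z^12)·(1 + z^2); the count is [z^11].
(z + z^2 + z^3 + z^4 + z^5 + z^6) has coefficients 0,1,1,1,1,1,1 for degrees 0…6.
(1 + z^4 + z^8 + z^12) has coefficients 1,0,0,0,1,0,0,0,1,0,0,0 for degrees 0…11.
Finally multiplying by (1 + z^2), the product of all factors after the first has coefficients 1,0,1,0,1,0,1,0,1,0,1,0 for degrees 0…11.
[z^11] = 1·1 + 1·0 + 1·1 + 1·0 + 1·1 + 1·0 = 3.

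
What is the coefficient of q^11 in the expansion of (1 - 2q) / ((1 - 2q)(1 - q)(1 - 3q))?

265720

Partial fractions give a closed form: a_n = (-1/2)·1^n + (3/2)·3^n.
At n = 11: a_11 = 265720.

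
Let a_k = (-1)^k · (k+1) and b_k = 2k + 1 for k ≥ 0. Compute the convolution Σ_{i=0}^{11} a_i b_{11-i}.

This is [x^11] in the product of the two ordinary generating functions.
Σ = 1·23 − 2·21 + 3·19 − 4·17 + 5·15 − 6·13 + 7·11 − 8·9 + 9·7 − 10·5 + 11·3 − 12·1 = 6.

6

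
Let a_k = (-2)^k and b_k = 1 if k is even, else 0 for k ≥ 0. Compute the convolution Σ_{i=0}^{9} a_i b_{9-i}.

The convolution is the t^9 coefficient of A(t)B(t).
Σ = 1·0 − 2·1 + 4·0 − 8·1 + 16·0 − 32·1 + 64·0 − 128·1 + 256·0 − 512·1 = -682.

-682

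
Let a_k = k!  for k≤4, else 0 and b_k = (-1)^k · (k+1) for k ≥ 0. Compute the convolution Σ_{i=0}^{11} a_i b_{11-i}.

The convolution is the x^11 coefficient of A(x)B(x).
Σ = 1·(-12) + 1·11 + 2·(-10) + 6·9 + 24·(-8) + 0·7 + 0·(-6) + 0·5 + 0·(-4) + 0·3 + 0·(-2) + 0·1 = -159.

-159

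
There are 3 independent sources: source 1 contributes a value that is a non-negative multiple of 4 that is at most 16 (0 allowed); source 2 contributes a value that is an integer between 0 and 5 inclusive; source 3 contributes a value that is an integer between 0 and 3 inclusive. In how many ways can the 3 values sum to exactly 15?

6

The generating function for the choices is (1 + x⁴ + x⁸ + x¹² + x¹⁶)·(1 + x + x² + x³ + x⁴ + x⁵)·(1 + x + x² + x³); the count is [x¹⁵].
(1 + x⁴ + x⁸ + x¹² + x¹⁶) has coefficients 1,0,0,0,1,0,0,0,1,0,0,0,1,0,0,0 for degrees 0…15.
(1 + x + x² + x³ + x⁴ + x⁵) has coefficients 1,1,1,1,1,1,0,0,0,0,0,0,0,0,0,0 for degrees 0…15.
Finally multiplying by (1 + x + x² + x³), the product of all factors after the first has coefficients 1,2,3,4,4,4,3,2,1,0,0,0,0,0,0,0 for degrees 0…15.
[x¹⁵] = 1·0 + 1·0 + 1·2 + 1·4 = 6.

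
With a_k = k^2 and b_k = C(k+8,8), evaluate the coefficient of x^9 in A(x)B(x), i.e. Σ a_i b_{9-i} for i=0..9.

107406

Write out a_i and b_{9-i} for i = 0,…,9 and sum the products.
Σ = 0·24310 + 1·12870 + 4·6435 + 9·3003 + 16·1287 + 25·495 + 36·165 + 49·45 + 64·9 + 81·1 = 107406.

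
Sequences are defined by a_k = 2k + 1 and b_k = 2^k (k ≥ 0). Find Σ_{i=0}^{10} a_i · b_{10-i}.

This is [x^10] in the product of the two ordinary generating functions.
Σ = 1·1024 + 3·512 + 5·256 + 7·128 + 9·64 + 11·32 + 13·16 + 15·8 + 17·4 + 19·2 + 21·1 = 6119.

6119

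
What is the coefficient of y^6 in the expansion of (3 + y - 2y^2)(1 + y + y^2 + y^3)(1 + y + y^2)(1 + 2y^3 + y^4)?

22

(3 + y - 2y^2) has coefficients 3,1,-2 for degrees 0…2.
(1 + y + y^2 + y^3) has coefficients 1,1,1,1,0,0,0 for degrees 0…6.
Multiplying by (1 + y + y^2) gives running coefficients 1,2,3,3,2,1,0 for degrees 0…6.
Finally multiplying by (1 + 2y^3 + y^4), the product of all factors after the first has coefficients 1,2,3,5,7,9,9 for degrees 0…6.
[y^6] = 3·9 + 1·9 − 2·7 = 22.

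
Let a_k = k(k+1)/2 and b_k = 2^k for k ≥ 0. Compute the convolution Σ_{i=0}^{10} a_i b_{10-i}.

The convolution is the t^10 coefficient of A(t)B(t).
Σ = 0·1024 + 1·512 + 3·256 + 6·128 + 10·64 + 15·32 + 21·16 + 28·8 + 36·4 + 45·2 + 55·1 = 4017.

4017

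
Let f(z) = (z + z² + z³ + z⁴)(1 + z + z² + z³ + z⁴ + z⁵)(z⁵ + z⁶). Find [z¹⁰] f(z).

8

(z + z² + z³ + z⁴) has coefficients 0,1,1,1,1 for degrees 0…4.
(1 + z + z² + z³ + z⁴ + z⁵) has coefficients 1,1,1,1,1,1,0,0,0,0,0 for degrees 0…10.
Finally multiplying by (z⁵ + z⁶), the product of all factors after the first has coefficients 0,0,0,0,0,1,2,2,2,2,2 for degrees 0…10.
[z¹⁰] = 1·2 + 1·2 + 1·2 + 1·2 = 8.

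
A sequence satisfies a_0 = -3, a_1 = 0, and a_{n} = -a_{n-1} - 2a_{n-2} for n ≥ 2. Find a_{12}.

138

The ordinary generating function has denominator 1 + x + 2x^2.
Iterating the recurrence: a_0,…,a_{12} = -3, 0, 6, -6, -6, 18, -6, -30, 42, 18, -102, 66, 138.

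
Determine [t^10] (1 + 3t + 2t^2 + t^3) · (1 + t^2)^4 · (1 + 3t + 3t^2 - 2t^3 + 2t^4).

(1 + 3t + 2t^2 + t^3) has coefficients 1,3,2,1 for degrees 0…3.
(1 + t^2)^4 has coefficients 1,0,4,0,6,0,4,0,1,0,0 for degrees 0…10.
Finally multiplying by (1 + 3t + 3t^2 - 2t^3 + 2t^4), the product of all factors after the first has coefficients 1,3,7,10,20,10,30,0,25,-5,11 for degrees 0…10.
[t^10] = 1·11 + 3·(-5) + 2·25 + 1·0 = 46.

46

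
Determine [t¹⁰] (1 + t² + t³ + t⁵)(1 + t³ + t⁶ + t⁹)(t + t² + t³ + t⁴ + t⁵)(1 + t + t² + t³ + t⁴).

(1 + t² + t³ + t⁵) has coefficients 1,0,1,1,0,1 for degrees 0…5.
(1 + t³ + t⁶ + t⁹) has coefficients 1,0,0,1,0,0,1,0,0,1,0 for degrees 0…10.
Multiplying by (t + t² + t³ + t⁴ + t⁵) gives running coefficients 0,1,1,1,2,2,1,2,2,1,2 for degrees 0…10.
Finally multiplying by (1 + t + t² + t³ + t⁴), the product of all factors after the first has coefficients 0,1,2,3,5,7,7,8,9,8,8 for degrees 0…10.
[t¹⁰] = 1·8 + 1·9 + 1·8 + 1·7 = 32.

32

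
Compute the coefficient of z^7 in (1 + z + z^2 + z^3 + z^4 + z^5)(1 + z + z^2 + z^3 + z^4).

(1 + z + z^2 + z^3 + z^4 + z^5) has coefficients 1,1,1,1,1,1 for degrees 0…5.
(1 + z + z^2 + z^3 + z^4) has coefficients 1,1,1,1,1,0,0,0 for degrees 0…7.
[z^7] = 1·0 + 1·0 + 1·0 + 1·1 + 1·1 + 1·1 = 3.

3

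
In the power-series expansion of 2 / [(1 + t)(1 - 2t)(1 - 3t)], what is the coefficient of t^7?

Partial fractions give a closed form: a_n = (1/6)·(-1)^n + (-8/3)·2^n + (9/2)·3^n.
At n = 7: a_7 = 9500.

9500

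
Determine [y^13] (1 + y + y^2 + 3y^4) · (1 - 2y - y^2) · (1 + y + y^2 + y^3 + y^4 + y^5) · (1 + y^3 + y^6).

-21

(1 + y + y^2 + 3y^4) has coefficients 1,1,1,0,3 for degrees 0…4.
(1 - 2y - y^2) has coefficients 1,-2,-1,0,0,0,0,0,0,0,0,0,0,0 for degrees 0…13.
Multiplying by (1 + y + y^2 + y^3 + y^4 + y^5) gives running coefficients 1,-1,-2,-2,-2,-2,-3,-1,0,0,0,0,0,0 for degrees 0…13.
Finally multiplying by (1 + y^3 + y^6), the product of all factors after the first has coefficients 1,-1,-2,-1,-3,-4,-4,-4,-4,-5,-3,-2,-3,-1 for degrees 0…13.
[y^13] = 1·(-1) + 1·(-3) + 1·(-2) + 3·(-5) = -21.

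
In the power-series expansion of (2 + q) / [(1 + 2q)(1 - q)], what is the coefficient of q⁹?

-511

The denominator gives the recurrence a_n = −a_(n−1) + 2a_(n−2) for n ≥ 3; the numerator fixes a_0 = 2, a_1 = -1, a_2 = 5.
Iterating: 2, -1, 5, -7, 17, -31, 65, -127, 257, -511, so a_9 = -511.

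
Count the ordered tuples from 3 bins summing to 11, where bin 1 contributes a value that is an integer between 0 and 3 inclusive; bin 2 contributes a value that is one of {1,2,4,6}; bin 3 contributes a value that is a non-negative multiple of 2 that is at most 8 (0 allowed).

The generating function for the choices is (1 + y + y² + y³)·(y + y² + y⁴ + y⁶)·(1 + y² + y⁴ + y⁶ + y⁸); the count is [y¹¹].
(1 + y + y² + y³) has coefficients 1,1,1,1 for degrees 0…3.
(y + y² + y⁴ + y⁶) has coefficients 0,1,1,0,1,0,1,0,0,0,0,0 for degrees 0…11.
Finally multiplying by (1 + y² + y⁴ + y⁶ + y⁸), the product of all factors after the first has coefficients 0,1,1,1,2,1,3,1,3,1,3,0 for degrees 0…11.
[y¹¹] = 1·0 + 1·3 + 1·1 + 1·3 = 7.

7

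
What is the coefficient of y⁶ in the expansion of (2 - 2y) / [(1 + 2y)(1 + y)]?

380

Partial fractions give a closed form: a_n = (6)·(-2)^n + (-4)·(-1)^n.
At n = 6: a_6 = 380.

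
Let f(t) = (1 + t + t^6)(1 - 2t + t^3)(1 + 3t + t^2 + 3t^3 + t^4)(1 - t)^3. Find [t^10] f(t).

(1 + t + t^6) has coefficients 1,1,0,0,0,0,1 for degrees 0…6.
(1 - 2t + t^3) has coefficients 1,-2,0,1,0,0,0,0,0,0,0 for degrees 0…10.
Multiplying by (1 + 3t + t^2 + 3t^3 + t^4) gives running coefficients 1,1,-5,2,-2,-1,3,1,0,0,0 for degrees 0…10.
Finally multiplying by (1 - t)^3, the product of all factors after the first has coefficients 1,-2,-5,19,-24,16,-2,-9,7,0,-1 for degrees 0…10.
[t^10] = 1·(-1) + 1·0 + 1·(-24) = -25.

-25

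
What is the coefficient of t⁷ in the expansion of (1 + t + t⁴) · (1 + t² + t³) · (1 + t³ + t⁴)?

5

(1 + t + t⁴) has coefficients 1,1,0,0,1 for degrees 0…4.
(1 + t² + t³) has coefficients 1,0,1,1,0,0,0,0 for degrees 0…7.
Finally multiplying by (1 + t³ + t⁴), the product of all factors after the first has coefficients 1,0,1,2,1,1,2,1 for degrees 0…7.
[t⁷] = 1·1 + 1·2 + 1·2 = 5.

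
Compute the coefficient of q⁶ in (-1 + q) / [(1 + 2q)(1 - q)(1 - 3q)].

-463

Partial fractions give a closed form: a_n = (-2/5)·(-2)^n + (-3/5)·3^n.
At n = 6: a_6 = -463.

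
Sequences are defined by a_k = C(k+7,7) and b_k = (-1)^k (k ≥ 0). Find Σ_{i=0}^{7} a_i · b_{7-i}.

2269

This is [x^7] in the product of the two ordinary generating functions.
Σ = 1·(-1) + 8·1 + 36·(-1) + 120·1 + 330·(-1) + 792·1 + 1716·(-1) + 3432·1 = 2269.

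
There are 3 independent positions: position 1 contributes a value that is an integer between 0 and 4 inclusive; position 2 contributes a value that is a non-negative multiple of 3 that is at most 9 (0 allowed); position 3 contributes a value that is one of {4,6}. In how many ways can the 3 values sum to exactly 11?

The generating function for the choices is (1 + q + q^2 + q^3 + q^4)·(1 + q^3 + q^6 + q^9)·(q^4 + q^6); the count is [q^11].
(1 + q + q^2 + q^3 + q^4) has coefficients 1,1,1,1,1 for degrees 0…4.
(1 + q^3 + q^6 + q^9) has coefficients 1,0,0,1,0,0,1,0,0,1,0,0 for degrees 0…11.
Finally multiplying by (q^4 + q^6), the product of all factors after the first has coefficients 0,0,0,0,1,0,1,1,0,1,1,0 for degrees 0…11.
[q^11] = 1·0 + 1·1 + 1·1 + 1·0 + 1·1 = 3.

3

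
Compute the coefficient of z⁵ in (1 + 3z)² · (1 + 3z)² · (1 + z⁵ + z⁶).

(1 + 3z)² has coefficients 1,6,9 for degrees 0…2.
(1 + 3z)² has coefficients 1,6,9,0,0,0 for degrees 0…5.
Finally multiplying by (1 + z⁵ + z⁶), the product of all factors after the first has coefficients 1,6,9,0,0,1 for degrees 0…5.
[z⁵] = 1·1 + 6·0 + 9·0 = 1.

1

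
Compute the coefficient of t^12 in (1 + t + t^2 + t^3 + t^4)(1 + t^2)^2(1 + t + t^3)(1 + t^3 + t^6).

(1 + t + t^2 + t^3 + t^4) has coefficients 1,1,1,1,1 for degrees 0…4.
(1 + t^2)^2 has coefficients 1,0,2,0,1,0,0,0,0,0,0,0,0 for degrees 0…12.
Multiplying by (1 + t + t^3) gives running coefficients 1,1,2,3,1,3,0,1,0,0,0,0,0 for degrees 0…12.
Finally multiplying by (1 + t^3 + t^6), the product of all factors after the first has coefficients 1,1,2,4,2,5,4,3,5,3,2,3,0 for degrees 0…12.
[t^12] = 1·0 + 1·3 + 1·2 + 1·3 + 1·5 = 13.

13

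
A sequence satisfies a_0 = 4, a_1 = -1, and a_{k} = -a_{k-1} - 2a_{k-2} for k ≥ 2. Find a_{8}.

-59

The ordinary generating function has denominator 1 + y + 2y^2.
Iterating the recurrence: a_0,…,a_{8} = 4, -1, -7, 9, 5, -23, 13, 33, -59.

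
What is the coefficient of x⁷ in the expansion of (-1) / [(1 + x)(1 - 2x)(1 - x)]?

-170

The denominator gives the recurrence a_n = 2a_(n−1) + a_(n−2) − 2a_(n−3) for n ≥ 3; the numerator fixes a_0 = -1, a_1 = -2, a_2 = -5.
Iterating: -1, -2, -5, -10, -21, -42, -85, -170, so a_7 = -170.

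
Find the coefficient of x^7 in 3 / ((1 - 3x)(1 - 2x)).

Partial fractions give a closed form: a_n = (9)·3^n + (-6)·2^n.
At n = 7: a_7 = 18915.

18915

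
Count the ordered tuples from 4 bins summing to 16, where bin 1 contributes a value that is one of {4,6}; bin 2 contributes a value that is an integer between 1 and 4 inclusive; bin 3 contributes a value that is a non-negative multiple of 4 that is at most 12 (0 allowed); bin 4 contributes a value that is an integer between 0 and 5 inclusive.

The generating function for the choices is (z^4 + z^6)·(z + z^2 + z^3 + z^4)·(1 + z^4 + z^8 + z^12)·(1 + z + z^2 + z^3 + z^4 + z^5); the count is [z^16].
(z^4 + z^6) has coefficients 0,0,0,0,1,0,1 for degrees 0…6.
(z + z^2 + z^3 + z^4) has coefficients 0,1,1,1,1,0,0,0,0,0,0,0,0,0,0,0,0 for degrees 0…16.
Multiplying by (1 + z^4 + z^8 + z^12) gives running coefficients 0,1,1,1,1,1,1,1,1,1,1,1,1,1,1,1,1 for degrees 0…16.
Finally multiplying by (1 + z + z^2 + z^3 + z^4 + z^5), the product of all factors after the first has coefficients 0,1,2,3,4,5,6,6,6,6,6,6,6,6,6,6,6 for degrees 0…16.
[z^16] = 1·6 + 1·6 = 12.

12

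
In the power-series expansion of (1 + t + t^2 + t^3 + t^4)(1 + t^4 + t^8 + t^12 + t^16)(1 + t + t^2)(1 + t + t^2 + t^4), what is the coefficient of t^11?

14

(1 + t + t^2 + t^3 + t^4) has coefficients 1,1,1,1,1 for degrees 0…4.
(1 + t^4 + t^8 + t^12 + t^16) has coefficients 1,0,0,0,1,0,0,0,1,0,0,0 for degrees 0…11.
Multiplying by (1 + t + t^2) gives running coefficients 1,1,1,0,1,1,1,0,1,1,1,0 for degrees 0…11.
Finally multiplying by (1 + t + t^2 + t^4), the product of all factors after the first has coefficients 1,2,3,2,3,3,4,2,3,3,4,2 for degrees 0…11.
[t^11] = 1·2 + 1·4 + 1·3 + 1·3 + 1·2 = 14.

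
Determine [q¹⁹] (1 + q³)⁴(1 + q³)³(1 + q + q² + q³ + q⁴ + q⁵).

(1 + q³)⁴ has coefficients 1,0,0,4,0,0,6,0,0,4,0,0,1 for degrees 0…12.
(1 + q³)³ has coefficients 1,0,0,3,0,0,3,0,0,1,0,0,0,0,0,0,0,0,0,0 for degrees 0…19.
Finally multiplying by (1 + q + q² + q³ + q⁴ + q⁵), the product of all factors after the first has coefficients 1,1,1,4,4,4,6,6,6,4,4,4,1,1,1,0,0,0,0,0 for degrees 0…19.
[q¹⁹] = 1·0 + 4·0 + 6·1 + 4·4 + 1·6 = 28.

28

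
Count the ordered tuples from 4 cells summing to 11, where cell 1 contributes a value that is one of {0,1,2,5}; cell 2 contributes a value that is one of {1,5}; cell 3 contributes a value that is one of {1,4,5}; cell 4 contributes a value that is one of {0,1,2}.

8

The generating function for the choices is (1 + z + z^2 + z^5)·(z + z^5)·(z + z^4 + z^5)·(1 + z + z^2); the count is [z^11].
(1 + z + z^2 + z^5) has coefficients 1,1,1,0,0,1 for degrees 0…5.
(z + z^5) has coefficients 0,1,0,0,0,1,0,0,0,0,0,0 for degrees 0…11.
Multiplying by (z + z^4 + z^5) gives running coefficients 0,0,1,0,0,1,2,0,0,1,1,0 for degrees 0…11.
Finally multiplying by (1 + z + z^2), the product of all factors after the first has coefficients 0,0,1,1,1,1,3,3,2,1,2,2 for degrees 0…11.
[z^11] = 1·2 + 1·2 + 1·1 + 1·3 = 8.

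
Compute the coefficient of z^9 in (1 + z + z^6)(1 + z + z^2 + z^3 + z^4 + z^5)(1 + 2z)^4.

129

(1 + z + z^6) has coefficients 1,1,0,0,0,0,1 for degrees 0…6.
(1 + z + z^2 + z^3 + z^4 + z^5) has coefficients 1,1,1,1,1,1,0,0,0,0 for degrees 0…9.
Finally multiplying by (1 + 2z)^4, the product of all factors after the first has coefficients 1,9,33,65,81,81,80,72,48,16 for degrees 0…9.
[z^9] = 1·16 + 1·48 + 1·65 = 129.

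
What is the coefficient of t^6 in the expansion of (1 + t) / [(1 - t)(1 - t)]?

The denominator gives the recurrence a_n = 2a_(n−1) − a_(n−2) for n ≥ 2; the numerator fixes a_0 = 1, a_1 = 3.
Iterating: 1, 3, 5, 7, 9, 11, 13, so a_6 = 13.

13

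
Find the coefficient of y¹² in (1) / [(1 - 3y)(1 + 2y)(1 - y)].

Partial fractions give a closed form: a_n = (9/10)·3^n + (4/15)·(-2)^n + (-1/6)·1^n.
At n = 12: a_12 = 479389.

479389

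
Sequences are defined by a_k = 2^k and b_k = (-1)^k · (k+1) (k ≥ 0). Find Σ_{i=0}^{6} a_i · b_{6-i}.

31

The convolution is the t^6 coefficient of A(t)B(t).
Σ = 1·7 + 2·(-6) + 4·5 + 8·(-4) + 16·3 + 32·(-2) + 64·1 = 31.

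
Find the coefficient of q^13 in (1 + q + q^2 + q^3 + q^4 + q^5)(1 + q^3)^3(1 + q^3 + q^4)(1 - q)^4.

11

(1 + q + q^2 + q^3 + q^4 + q^5) has coefficients 1,1,1,1,1,1 for degrees 0…5.
(1 + q^3)^3 has coefficients 1,0,0,3,0,0,3,0,0,1,0,0,0,0 for degrees 0…13.
Multiplying by (1 + q^3 + q^4) gives running coefficients 1,0,0,4,1,0,6,3,0,4,3,0,1,1 for degrees 0…13.
Finally multiplying by (1 - q)^4, the product of all factors after the first has coefficients 1,-4,6,0,-14,20,-4,-21,25,-2,-19,15,3,-11 for degrees 0…13.
[q^13] = 1·(-11) + 1·3 + 1·15 + 1·(-19) + 1·(-2) + 1·25 = 11.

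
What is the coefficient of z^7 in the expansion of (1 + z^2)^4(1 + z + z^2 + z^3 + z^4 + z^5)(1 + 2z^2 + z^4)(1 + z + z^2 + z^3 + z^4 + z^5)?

(1 + z^2)^4 has coefficients 1,0,4,0,6,0,4,0 for degrees 0…7.
(1 + z + z^2 + z^3 + z^4 + z^5) has coefficients 1,1,1,1,1,1,0,0 for degrees 0…7.
Multiplying by (1 + 2z^2 + z^4) gives running coefficients 1,1,3,3,4,4,3,3 for degrees 0…7.
Finally multiplying by (1 + z + z^2 + z^3 + z^4 + z^5), the product of all factors after the first has coefficients 1,2,5,8,12,16,18,20 for degrees 0…7.
[z^7] = 1·20 + 4·16 + 6·8 + 4·2 = 140.

140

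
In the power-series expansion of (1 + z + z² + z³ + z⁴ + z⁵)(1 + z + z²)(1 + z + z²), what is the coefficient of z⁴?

9

(1 + z + z² + z³ + z⁴ + z⁵) has coefficients 1,1,1,1,1 for degrees 0…4.
(1 + z + z²) has coefficients 1,1,1,0,0 for degrees 0…4.
Finally multiplying by (1 + z + z²), the product of all factors after the first has coefficients 1,2,3,2,1 for degrees 0…4.
[z⁴] = 1·1 + 1·2 + 1·3 + 1·2 + 1·1 = 9.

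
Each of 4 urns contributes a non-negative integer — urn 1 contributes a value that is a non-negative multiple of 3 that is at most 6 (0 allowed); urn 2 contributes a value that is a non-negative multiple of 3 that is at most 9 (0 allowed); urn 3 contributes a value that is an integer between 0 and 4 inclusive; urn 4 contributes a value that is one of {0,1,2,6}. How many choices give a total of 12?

The generating function for the choices is (1 + t³ + t⁶)·(1 + t³ + t⁶ + t⁹)·(1 + t + t² + t³ + t⁴)·(1 + t + t² + t⁶); the count is [t¹²].
(1 + t³ + t⁶) has coefficients 1,0,0,1,0,0,1 for degrees 0…6.
(1 + t³ + t⁶ + t⁹) has coefficients 1,0,0,1,0,0,1,0,0,1,0,0,0 for degrees 0…12.
Multiplying by (1 + t + t² + t³ + t⁴) gives running coefficients 1,1,1,2,2,1,2,2,1,2,2,1,1 for degrees 0…12.
Finally multiplying by (1 + t + t² + t⁶), the product of all factors after the first has coefficients 1,2,3,4,5,5,6,6,6,7,7,6,6 for degrees 0…12.
[t¹²] = 1·6 + 1·7 + 1·6 = 19.

19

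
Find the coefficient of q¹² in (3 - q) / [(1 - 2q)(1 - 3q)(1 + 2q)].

2543544

Partial fractions give a closed form: a_n = (-5/2)·2^n + (24/5)·3^n + (7/10)·(-2)^n.
At n = 12: a_12 = 2543544.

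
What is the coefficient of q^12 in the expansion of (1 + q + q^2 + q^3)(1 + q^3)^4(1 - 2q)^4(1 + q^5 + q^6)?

(1 + q + q^2 + q^3) has coefficients 1,1,1,1 for degrees 0…3.
(1 + q^3)^4 has coefficients 1,0,0,4,0,0,6,0,0,4,0,0,1 for degrees 0…12.
Multiplying by (1 - 2q)^4 gives running coefficients 1,-8,24,-28,-16,96,-122,16,144,-188,64,96,-127 for degrees 0…12.
Finally multiplying by (1 + q^5 + q^6), the product of all factors after the first has coefficients 1,-8,24,-28,-16,97,-129,32,140,-232,144,70,-233 for degrees 0…12.
[q^12] = 1·(-233) + 1·70 + 1·144 + 1·(-232) = -251.

-251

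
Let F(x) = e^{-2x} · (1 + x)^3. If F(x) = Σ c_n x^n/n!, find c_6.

-32

The EGF product rule gives c_6 = Σ_{k_1+k_2=6} C(6; k_1,k_2) · ∏ g_i(k_i), where e^{-2x} gives (-2)^k; (1+x)^3 gives the falling factorial (3)_k.
g_1(k) for k = 0…6: 1, -2, 4, -8, 16, -32, 64.
g_2(k) for k = 0…6: 1, 3, 6, 6, 0, 0, 0.
c_6 = Σ_k C(6,k)·g_1(k)·g_2(6−k) = 20·(-8)·6 + 15·16·6 + 6·(-32)·3 + 1·64·1 = −960 + 1440 − 576 + 64 = -32.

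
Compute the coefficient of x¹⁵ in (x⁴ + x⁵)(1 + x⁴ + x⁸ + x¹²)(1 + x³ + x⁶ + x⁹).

(x⁴ + x⁵) has coefficients 0,0,0,0,1,1 for degrees 0…5.
(1 + x⁴ + x⁸ + x¹²) has coefficients 1,0,0,0,1,0,0,0,1,0,0,0,1,0,0,0 for degrees 0…15.
Finally multiplying by (1 + x³ + x⁶ + x⁹), the product of all factors after the first has coefficients 1,0,0,1,1,0,1,1,1,1,1,1,1,1,1,1 for degrees 0…15.
[x¹⁵] = 1·1 + 1·1 = 2.

2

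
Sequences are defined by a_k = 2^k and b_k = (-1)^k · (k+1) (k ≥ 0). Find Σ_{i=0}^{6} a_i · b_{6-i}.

The convolution is the t^6 coefficient of A(t)B(t).
Σ = 1·7 + 2·(-6) + 4·5 + 8·(-4) + 16·3 + 32·(-2) + 64·1 = 31.

31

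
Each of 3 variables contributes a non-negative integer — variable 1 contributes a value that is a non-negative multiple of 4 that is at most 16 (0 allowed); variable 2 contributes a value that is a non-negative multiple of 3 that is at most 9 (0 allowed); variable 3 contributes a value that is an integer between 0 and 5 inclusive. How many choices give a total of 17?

The generating function for the choices is (1 + x⁴ + x⁸ + x¹² + x¹⁶)·(1 + x³ + x⁶ + x⁹)·(1 + x + x² + x³ + x⁴ + x⁵); the count is [x¹⁷].
(1 + x⁴ + x⁸ + x¹² + x¹⁶) has coefficients 1,0,0,0,1,0,0,0,1,0,0,0,1,0,0,0,1 for degrees 0…16.
(1 + x³ + x⁶ + x⁹) has coefficients 1,0,0,1,0,0,1,0,0,1,0,0,0,0,0,0,0,0 for degrees 0…17.
Finally multiplying by (1 + x + x² + x³ + x⁴ + x⁵), the product of all factors after the first has coefficients 1,1,1,2,2,2,2,2,2,2,2,2,1,1,1,0,0,0 for degrees 0…17.
[x¹⁷] = 1·0 + 1·1 + 1·2 + 1·2 + 1·1 = 6.

6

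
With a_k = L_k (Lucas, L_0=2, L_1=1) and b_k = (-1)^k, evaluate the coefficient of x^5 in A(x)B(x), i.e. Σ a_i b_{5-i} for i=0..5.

Write out a_i and b_{5-i} for i = 0,…,5 and sum the products.
Σ = 2·(-1) + 1·1 + 3·(-1) + 4·1 + 7·(-1) + 11·1 = 4.

4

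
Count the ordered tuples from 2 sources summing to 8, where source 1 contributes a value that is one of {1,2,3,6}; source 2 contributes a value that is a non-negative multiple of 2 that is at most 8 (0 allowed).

The generating function for the choices is (y + y² + y³ + y⁶)·(1 + y² + y⁴ + y⁶ + y⁸); the count is [y⁸].
(y + y² + y³ + y⁶) has coefficients 0,1,1,1,0,0,1 for degrees 0…6.
(1 + y² + y⁴ + y⁶ + y⁸) has coefficients 1,0,1,0,1,0,1,0,1 for degrees 0…8.
[y⁸] = 1·0 + 1·1 + 1·0 + 1·1 = 2.

2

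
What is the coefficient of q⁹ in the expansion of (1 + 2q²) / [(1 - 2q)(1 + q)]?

The denominator gives the recurrence a_n = a_(n−1) + 2a_(n−2) for n ≥ 3; the numerator fixes a_0 = 1, a_1 = 1, a_2 = 5.
Iterating: 1, 1, 5, 7, 17, 31, 65, 127, 257, 511, so a_9 = 511.

511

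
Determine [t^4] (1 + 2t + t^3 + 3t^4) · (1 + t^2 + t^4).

4

(1 + 2t + t^3 + 3t^4) has coefficients 1,2,0,1,3 for degrees 0…4.
(1 + t^2 + t^4) has coefficients 1,0,1,0,1 for degrees 0…4.
[t^4] = 1·1 + 2·0 + 1·0 + 3·1 = 4.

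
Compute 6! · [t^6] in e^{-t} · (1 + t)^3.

-47

The EGF product rule gives c_6 = Σ_{k_1+k_2=6} C(6; k_1,k_2) · ∏ g_i(k_i), where e^{-t} gives (-1)^k; (1+t)^3 gives the falling factorial (3)_k.
g_1(k) for k = 0…6: 1, -1, 1, -1, 1, -1, 1.
g_2(k) for k = 0…6: 1, 3, 6, 6, 0, 0, 0.
c_6 = Σ_k C(6,k)·g_1(k)·g_2(6−k) = 20·(-1)·6 + 15·1·6 + 6·(-1)·3 + 1·1·1 = −120 + 90 − 18 + 1 = -47.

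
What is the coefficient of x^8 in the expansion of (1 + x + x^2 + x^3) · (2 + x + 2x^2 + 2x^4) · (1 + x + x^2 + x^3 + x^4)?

13

(1 + x + x^2 + x^3) has coefficients 1,1,1,1 for degrees 0…3.
(2 + x + 2x^2 + 2x^4) has coefficients 2,1,2,0,2,0,0,0,0 for degrees 0…8.
Finally multiplying by (1 + x + x^2 + x^3 + x^4), the product of all factors after the first has coefficients 2,3,5,5,7,5,4,2,2 for degrees 0…8.
[x^8] = 1·2 + 1·2 + 1·4 + 1·5 = 13.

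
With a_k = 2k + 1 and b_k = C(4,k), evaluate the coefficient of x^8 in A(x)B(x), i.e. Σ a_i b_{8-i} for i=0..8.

208

This is [x^8] in the product of the two ordinary generating functions.
Σ = 1·0 + 3·0 + 5·0 + 7·0 + 9·1 + 11·4 + 13·6 + 15·4 + 17·1 = 208.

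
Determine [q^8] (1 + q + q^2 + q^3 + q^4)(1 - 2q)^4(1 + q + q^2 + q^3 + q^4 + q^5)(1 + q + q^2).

(1 + q + q^2 + q^3 + q^4) has coefficients 1,1,1,1,1 for degrees 0…4.
(1 - 2q)^4 has coefficients 1,-8,24,-32,16,0,0,0,0 for degrees 0…8.
Multiplying by (1 + q + q^2 + q^3 + q^4 + q^5) gives running coefficients 1,-7,17,-15,1,1,0,8,-16 for degrees 0…8.
Finally multiplying by (1 + q + q^2), the product of all factors after the first has coefficients 1,-6,11,-5,3,-13,2,9,-8 for degrees 0…8.
[q^8] = 1·(-8) + 1·9 + 1·2 + 1·(-13) + 1·3 = -7.

-7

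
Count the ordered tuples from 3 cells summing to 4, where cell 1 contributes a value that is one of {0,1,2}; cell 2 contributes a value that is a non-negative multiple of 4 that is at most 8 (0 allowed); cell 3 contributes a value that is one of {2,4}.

The generating function for the choices is (1 + z + z^2)·(1 + z^4 + z^8)·(z^2 + z^4); the count is [z^4].
(1 + z + z^2) has coefficients 1,1,1 for degrees 0…2.
(1 + z^4 + z^8) has coefficients 1,0,0,0,1 for degrees 0…4.
Finally multiplying by (z^2 + z^4), the product of all factors after the first has coefficients 0,0,1,0,1 for degrees 0…4.
[z^4] = 1·1 + 1·0 + 1·1 = 2.

2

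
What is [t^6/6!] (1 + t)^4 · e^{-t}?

The EGF product rule gives c_6 = Σ_{k_1+k_2=6} C(6; k_1,k_2) · ∏ g_i(k_i), where (1+t)^4 gives the falling factorial (4)_k; e^{-t} gives (-1)^k.
g_1(k) for k = 0…6: 1, 4, 12, 24, 24, 0, 0.
g_2(k) for k = 0…6: 1, -1, 1, -1, 1, -1, 1.
c_6 = Σ_k C(6,k)·g_1(k)·g_2(6−k) = 1·1·1 + 6·4·(-1) + 15·12·1 + 20·24·(-1) + 15·24·1 = 1 − 24 + 180 − 480 + 360 = 37.

37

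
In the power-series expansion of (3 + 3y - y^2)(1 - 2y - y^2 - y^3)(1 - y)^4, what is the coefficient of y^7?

10

(3 + 3y - y^2) has coefficients 3,3,-1 for degrees 0…2.
(1 - 2y - y^2 - y^3) has coefficients 1,-2,-1,-1,0,0,0,0 for degrees 0…7.
Finally multiplying by (1 - y)^4, the product of all factors after the first has coefficients 1,-6,13,-13,7,-4,3,-1 for degrees 0…7.
[y^7] = 3·(-1) + 3·3 − 1·(-4) = 10.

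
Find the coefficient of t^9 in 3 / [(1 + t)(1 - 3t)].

Partial fractions give a closed form: a_n = (3/4)·(-1)^n + (9/4)·3^n.
At n = 9: a_9 = 44286.

44286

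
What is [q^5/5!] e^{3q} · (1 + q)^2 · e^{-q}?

352

The EGF product rule gives c_5 = Σ_{k_1+k_2+k_3=5} C(5; k_1,k_2,k_3) · ∏ g_i(k_i), where e^{3q} gives (3)^k; (1+q)^2 gives the falling factorial (2)_k; e^{-q} gives (-1)^k.
g_1(k) for k = 0…5: 1, 3, 9, 27, 81, 243.
g_2(k) for k = 0…5: 1, 2, 2, 0, 0, 0.
g_3(k) for k = 0…5: 1, -1, 1, -1, 1, -1.
First combine the last two factors: h(k) = Σ_j C(k,j)·g_2(j)·g_3(k−j) for k = 0…5: 1, 1, -1, -1, 5, -11.
c_5 = Σ_k C(5,k)·g_1(k)·h(5−k) = 1·1·(-11) + 5·3·5 + 10·9·(-1) + 10·27·(-1) + 5·81·1 + 1·243·1 = −11 + 75 − 90 − 270 + 405 + 243 = 352.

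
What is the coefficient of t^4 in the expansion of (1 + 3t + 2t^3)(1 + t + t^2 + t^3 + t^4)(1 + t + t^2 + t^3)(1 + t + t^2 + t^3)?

49

(1 + 3t + 2t^3) has coefficients 1,3,0,2 for degrees 0…3.
(1 + t + t^2 + t^3 + t^4) has coefficients 1,1,1,1,1 for degrees 0…4.
Multiplying by (1 + t + t^2 + t^3) gives running coefficients 1,2,3,4,4 for degrees 0…4.
Finally multiplying by (1 + t + t^2 + t^3), the product of all factors after the first has coefficients 1,3,6,10,13 for degrees 0…4.
[t^4] = 1·13 + 3·10 + 2·3 = 49.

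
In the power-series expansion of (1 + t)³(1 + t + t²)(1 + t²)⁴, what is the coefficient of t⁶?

62

(1 + t)³ has coefficients 1,3,3,1 for degrees 0…3.
(1 + t + t²) has coefficients 1,1,1,0,0,0,0 for degrees 0…6.
Finally multiplying by (1 + t²)⁴, the product of all factors after the first has coefficients 1,1,5,4,10,6,10 for degrees 0…6.
[t⁶] = 1·10 + 3·6 + 3·10 + 1·4 = 62.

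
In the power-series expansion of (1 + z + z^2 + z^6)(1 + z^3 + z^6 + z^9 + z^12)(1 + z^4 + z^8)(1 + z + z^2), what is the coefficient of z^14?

12

(1 + z + z^2 + z^6) has coefficients 1,1,1,0,0,0,1 for degrees 0…6.
(1 + z^3 + z^6 + z^9 + z^12) has coefficients 1,0,0,1,0,0,1,0,0,1,0,0,1,0,0 for degrees 0…14.
Multiplying by (1 + z^4 + z^8) gives running coefficients 1,0,0,1,1,0,1,1,1,1,1,1,1,1,1 for degrees 0…14.
Finally multiplying by (1 + z + z^2), the product of all factors after the first has coefficients 1,1,1,1,2,2,2,2,3,3,3,3,3,3,3 for degrees 0…14.
[z^14] = 1·3 + 1·3 + 1·3 + 1·3 = 12.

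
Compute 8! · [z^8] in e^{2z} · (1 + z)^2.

The EGF product rule gives c_8 = Σ_{k_1+k_2=8} C(8; k_1,k_2) · ∏ g_i(k_i), where e^{2z} gives (2)^k; (1+z)^2 gives the falling factorial (2)_k.
g_1(k) for k = 0…8: 1, 2, 4, 8, 16, 32, 64, 128, 256.
g_2(k) for k = 0…8: 1, 2, 2, 0, 0, 0, 0, 0, 0.
c_8 = Σ_k C(8,k)·g_1(k)·g_2(8−k) = 28·64·2 + 8·128·2 + 1·256·1 = 3584 + 2048 + 256 = 5888.

5888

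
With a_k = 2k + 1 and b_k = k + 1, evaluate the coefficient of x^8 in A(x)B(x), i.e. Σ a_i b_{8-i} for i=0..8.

285

This is [x^8] in the product of the two ordinary generating functions.
Σ = 1·9 + 3·8 + 5·7 + 7·6 + 9·5 + 11·4 + 13·3 + 15·2 + 17·1 = 285.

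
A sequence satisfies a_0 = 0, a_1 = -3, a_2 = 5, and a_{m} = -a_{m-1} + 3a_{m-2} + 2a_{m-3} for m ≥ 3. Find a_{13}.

The ordinary generating function has denominator 1 + z - 3z^2 - 2z^3.
Iterating the recurrence: a_0,…,a_{13} = 0, -3, 5, -14, 23, -55, 96, -215, 393, -846, 1595, -3347, 6440, -13291.

-13291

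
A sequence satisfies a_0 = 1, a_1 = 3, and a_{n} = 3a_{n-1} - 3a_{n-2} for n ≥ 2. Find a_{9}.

-243

The ordinary generating function has denominator 1 - 3t + 3t^2.
Iterating the recurrence: a_0,…,a_{9} = 1, 3, 6, 9, 9, 0, -27, -81, -162, -243.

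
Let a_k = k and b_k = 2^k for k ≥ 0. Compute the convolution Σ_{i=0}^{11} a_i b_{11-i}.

This is [x^11] in the product of the two ordinary generating functions.
Σ = 0·2048 + 1·1024 + 2·512 + 3·256 + 4·128 + 5·64 + 6·32 + 7·16 + 8·8 + 9·4 + 10·2 + 11·1 = 4083.

4083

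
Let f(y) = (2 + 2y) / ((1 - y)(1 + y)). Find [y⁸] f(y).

The denominator gives the recurrence a_n = a_(n−2) for n ≥ 2; the numerator fixes a_0 = 2, a_1 = 2.
Iterating: 2, 2, 2, 2, 2, 2, 2, 2, 2, so a_8 = 2.

2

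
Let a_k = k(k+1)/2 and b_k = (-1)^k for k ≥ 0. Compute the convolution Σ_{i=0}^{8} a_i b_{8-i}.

The convolution is the t^8 coefficient of A(t)B(t).
Σ = 0·1 + 1·(-1) + 3·1 + 6·(-1) + 10·1 + 15·(-1) + 21·1 + 28·(-1) + 36·1 = 20.

20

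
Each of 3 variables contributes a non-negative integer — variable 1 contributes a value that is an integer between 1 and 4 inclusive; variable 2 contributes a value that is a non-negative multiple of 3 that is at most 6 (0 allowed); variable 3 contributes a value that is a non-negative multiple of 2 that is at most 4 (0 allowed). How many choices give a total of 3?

2

The generating function for the choices is (t + t^2 + t^3 + t^4)·(1 + t^3 + t^6)·(1 + t^2 + t^4); the count is [t^3].
(t + t^2 + t^3 + t^4) has coefficients 0,1,1,1 for degrees 0…3.
(1 + t^3 + t^6) has coefficients 1,0,0,1 for degrees 0…3.
Finally multiplying by (1 + t^2 + t^4), the product of all factors after the first has coefficients 1,0,1,1 for degrees 0…3.
[t^3] = 1·1 + 1·0 + 1·1 = 2.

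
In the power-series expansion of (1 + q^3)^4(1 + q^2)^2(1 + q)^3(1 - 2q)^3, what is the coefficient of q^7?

-27

(1 + q^3)^4 has coefficients 1,0,0,4,0,0,6,0 for degrees 0…7.
(1 + q^2)^2 has coefficients 1,0,2,0,1,0,0,0 for degrees 0…7.
Multiplying by (1 + q)^3 gives running coefficients 1,3,5,7,7,5,3,1 for degrees 0…7.
Finally multiplying by (1 - 2q)^3, the product of all factors after the first has coefficients 1,-3,-1,5,1,7,1,-13 for degrees 0…7.
[q^7] = 1·(-13) + 4·1 + 6·(-3) = -27.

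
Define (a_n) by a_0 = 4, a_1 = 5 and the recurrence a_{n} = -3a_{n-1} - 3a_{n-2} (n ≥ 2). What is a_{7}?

-135

The ordinary generating function has denominator 1 + 3z + 3z^2.
Iterating the recurrence: a_0,…,a_{7} = 4, 5, -27, 66, -117, 153, -108, -135.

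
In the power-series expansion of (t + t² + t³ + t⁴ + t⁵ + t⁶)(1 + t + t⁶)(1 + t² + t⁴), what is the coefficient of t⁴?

4

(t + t² + t³ + t⁴ + t⁵ + t⁶) has coefficients 0,1,1,1,1 for degrees 0…4.
(1 + t + t⁶) has coefficients 1,1,0,0,0 for degrees 0…4.
Finally multiplying by (1 + t² + t⁴), the product of all factors after the first has coefficients 1,1,1,1,1 for degrees 0…4.
[t⁴] = 1·1 + 1·1 + 1·1 + 1·1 = 4.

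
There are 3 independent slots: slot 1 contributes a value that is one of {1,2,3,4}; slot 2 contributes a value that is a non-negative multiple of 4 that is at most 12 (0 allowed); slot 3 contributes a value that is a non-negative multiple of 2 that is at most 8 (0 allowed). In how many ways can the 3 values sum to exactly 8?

The generating function for the choices is (z + z^2 + z^3 + z^4)·(1 + z^4 + z^8 + z^12)·(1 + z^2 + z^4 + z^6 + z^8); the count is [z^8].
(z + z^2 + z^3 + z^4) has coefficients 0,1,1,1,1 for degrees 0…4.
(1 + z^4 + z^8 + z^12) has coefficients 1,0,0,0,1,0,0,0,1 for degrees 0…8.
Finally multiplying by (1 + z^2 + z^4 + z^6 + z^8), the product of all factors after the first has coefficients 1,0,1,0,2,0,2,0,3 for degrees 0…8.
[z^8] = 1·0 + 1·2 + 1·0 + 1·2 = 4.

4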